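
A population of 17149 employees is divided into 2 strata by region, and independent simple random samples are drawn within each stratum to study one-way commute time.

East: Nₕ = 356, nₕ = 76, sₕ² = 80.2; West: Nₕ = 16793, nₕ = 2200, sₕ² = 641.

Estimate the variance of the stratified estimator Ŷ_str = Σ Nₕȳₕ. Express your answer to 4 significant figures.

Var(Ŷ_str) = Σₕ Nₕ²(1 − fₕ)sₕ²/nₕ.
East: 356²·(1 − 76/356)·80.2/76 = 105188.63.
West: 16793²·(1 − 2200/16793)·641/2200 = 7.1401645 × 10^7.
Sum = 7.1506834 × 10^7.

7.151 × 10^7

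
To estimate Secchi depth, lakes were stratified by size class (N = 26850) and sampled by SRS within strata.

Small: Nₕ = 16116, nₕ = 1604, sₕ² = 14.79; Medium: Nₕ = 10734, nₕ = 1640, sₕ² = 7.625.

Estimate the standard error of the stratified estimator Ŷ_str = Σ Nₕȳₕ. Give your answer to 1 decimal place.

1615.7

Var(Ŷ_str) = Σₕ Nₕ²(1 − fₕ)sₕ²/nₕ.
Small: 16116²·(1 − 1604/16116)·14.79/1604 = 2.1564944 × 10^6.
Medium: 10734²·(1 − 1640/10734)·7.625/1640 = 453850.21.
Sum = 2.6103446 × 10^6.
SE = √(2.6103446 × 10^6) = 1615.7.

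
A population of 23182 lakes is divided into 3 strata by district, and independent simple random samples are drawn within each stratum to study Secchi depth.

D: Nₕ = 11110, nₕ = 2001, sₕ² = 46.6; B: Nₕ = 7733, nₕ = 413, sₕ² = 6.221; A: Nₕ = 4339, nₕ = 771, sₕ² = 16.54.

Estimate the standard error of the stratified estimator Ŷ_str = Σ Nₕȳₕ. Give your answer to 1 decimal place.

1881.9

Var(Ŷ_str) = Σₕ Nₕ²(1 − fₕ)sₕ²/nₕ.
D: 11110²·(1 − 2001/11110)·46.6/2001 = 2.3568047 × 10^6.
B: 7733²·(1 − 413/7733)·6.221/413 = 852646.95.
A: 4339²·(1 − 771/4339)·16.54/771 = 332120.45.
Sum = 3.5415721 × 10^6.
SE = √(3.5415721 × 10^6) = 1881.9.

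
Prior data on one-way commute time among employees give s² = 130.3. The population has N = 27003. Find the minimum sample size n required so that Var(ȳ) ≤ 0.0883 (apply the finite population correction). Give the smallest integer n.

Without fpc, n₀ = s²/D = 130.3/0.0883 = 1475.6512.
With fpc, (1 − n/N)·s²/n ≤ D requires n ≥ n₀/(1 + n₀/N) = 1475.6512/(1 + 1475.6512/27003) = 1399.1888.
Rounding up, n = 1400.

1400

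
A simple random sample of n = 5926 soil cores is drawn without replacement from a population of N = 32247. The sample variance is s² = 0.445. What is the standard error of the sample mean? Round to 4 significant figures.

Under SRS without replacement, Var(ȳ) = (1 − f)·s²/n with f = n/N = 5926/32247 = 0.18376903.
Var(ȳ) = (1 − 0.18376903)·0.445/5926 = 0.81623097·7.5092811 × 10^-5 = 6.1293078 × 10^-5.
SE(ȳ) = √(6.1293078 × 10^-5) = 0.007829.

0.007829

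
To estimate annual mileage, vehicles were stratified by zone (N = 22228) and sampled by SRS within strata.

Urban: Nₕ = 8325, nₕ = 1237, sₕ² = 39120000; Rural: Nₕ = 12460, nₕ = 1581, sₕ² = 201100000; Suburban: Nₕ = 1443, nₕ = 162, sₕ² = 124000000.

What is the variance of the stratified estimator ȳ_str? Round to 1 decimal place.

41537.4

Var(ȳ_str) = Σₕ Wₕ²(1 − fₕ)sₕ²/nₕ with Wₕ = Nₕ/N, N = 22228.
Urban: Wₕ = 0.37452762; term = 0.37452762²·(1 − 0.14858859)·39120000/1237 = 3776.9073.
Rural: Wₕ = 0.56055426; term = 0.56055426²·(1 − 0.12688604)·201100000/1581 = 34896.867.
Suburban: Wₕ = 0.06491812; term = 0.06491812²·(1 − 0.11226611)·124000000/162 = 2863.6594.
Sum = 41537.434.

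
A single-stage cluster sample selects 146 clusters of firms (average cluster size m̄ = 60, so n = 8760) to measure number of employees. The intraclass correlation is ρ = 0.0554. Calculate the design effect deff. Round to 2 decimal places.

deff = 1 + (60 − 1)·0.0554 = 1 + 3.2686 = 4.2686.

4.27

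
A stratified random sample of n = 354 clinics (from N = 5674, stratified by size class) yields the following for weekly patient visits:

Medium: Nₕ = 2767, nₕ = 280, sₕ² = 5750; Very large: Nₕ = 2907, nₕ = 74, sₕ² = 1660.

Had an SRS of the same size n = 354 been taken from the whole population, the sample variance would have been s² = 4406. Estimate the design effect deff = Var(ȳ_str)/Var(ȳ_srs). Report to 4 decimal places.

0.8679

Var(ȳ_str) = Σ Wₕ²(1−fₕ)sₕ²/nₕ with Wₕ = Nₕ/5674:
  Medium: (2767/5674)²·(1−280/2767)·5750/280 = 4.3895105
  Very large: (2907/5674)²·(1−74/2907)·1660/74 = 5.7383801
  → Var(ȳ_str) = 10.127891.
Var(ȳ_srs) = (1 − 354/5674)·4406/354 = 11.669803.
deff = 10.127891 / 11.669803 = 0.8679.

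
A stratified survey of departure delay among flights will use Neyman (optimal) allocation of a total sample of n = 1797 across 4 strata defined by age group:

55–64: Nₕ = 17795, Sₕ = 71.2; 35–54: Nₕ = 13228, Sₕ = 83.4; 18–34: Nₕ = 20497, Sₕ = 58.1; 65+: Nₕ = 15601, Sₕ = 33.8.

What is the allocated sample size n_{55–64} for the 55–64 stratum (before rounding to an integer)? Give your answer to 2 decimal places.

556.89

Neyman allocation: nₕ = n·NₕSₕ / Σⱼ NⱼSⱼ.
Σ NⱼSⱼ = 17795·71.2 + 13228·83.4 + 20497·58.1 + 15601·33.8 = 4.0884087 × 10^6.
n_{55–64} = 1797·17795·71.2 / (4.0884087 × 10^6) = 556.89.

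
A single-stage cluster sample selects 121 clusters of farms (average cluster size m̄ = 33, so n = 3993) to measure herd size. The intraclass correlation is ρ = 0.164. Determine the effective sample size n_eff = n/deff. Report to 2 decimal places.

639.08

deff = 1 + (33 − 1)·0.164 = 1 + 5.248 = 6.248.
n_eff = 3993 / 6.248 = 639.08.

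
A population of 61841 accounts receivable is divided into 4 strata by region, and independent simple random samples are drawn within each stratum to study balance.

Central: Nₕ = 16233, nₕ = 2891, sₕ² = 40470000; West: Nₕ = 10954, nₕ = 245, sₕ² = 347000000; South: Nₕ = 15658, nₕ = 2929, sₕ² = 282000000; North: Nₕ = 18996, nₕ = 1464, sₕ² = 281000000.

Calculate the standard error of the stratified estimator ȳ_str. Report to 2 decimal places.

Var(ȳ_str) = Σₕ Wₕ²(1 − fₕ)sₕ²/nₕ with Wₕ = Nₕ/N, N = 61841.
Central: Wₕ = 0.26249576; term = 0.26249576²·(1 − 0.17809401)·40470000/2891 = 792.77844.
West: Wₕ = 0.17713168; term = 0.17713168²·(1 − 0.02236626)·347000000/245 = 43444.223.
South: Wₕ = 0.25319772; term = 0.25319772²·(1 − 0.18706093)·282000000/2929 = 5017.7302.
North: Wₕ = 0.30717485; term = 0.30717485²·(1 − 0.07706886)·281000000/1464 = 16714.98.
Sum = 65969.712.
SE = √(65969.712) = 256.85.

256.85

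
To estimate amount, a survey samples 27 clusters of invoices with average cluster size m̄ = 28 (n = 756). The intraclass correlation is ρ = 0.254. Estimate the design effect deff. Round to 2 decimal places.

7.86

deff = 1 + (28 − 1)·0.254 = 1 + 6.858 = 7.858.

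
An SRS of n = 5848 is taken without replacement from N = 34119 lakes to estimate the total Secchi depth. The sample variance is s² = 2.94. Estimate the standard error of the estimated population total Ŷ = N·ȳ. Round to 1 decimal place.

Var(Ŷ) = N²·Var(ȳ) = N²·(1 − n/N)·s²/n.
f = 5848/34119 = 0.17140010; Var(ȳ) = 0.82859990·2.94/5848 = 4.1656698 × 10^-4.
Var(Ŷ) = 34119² · (4.1656698 × 10^-4) = 484928.19.
SE(Ŷ) = √(484928.19) = 696.4.

696.4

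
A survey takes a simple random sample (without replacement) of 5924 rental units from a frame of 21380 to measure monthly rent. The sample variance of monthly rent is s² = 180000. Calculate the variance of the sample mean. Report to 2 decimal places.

21.97

Under SRS without replacement, Var(ȳ) = (1 − f)·s²/n with f = n/N = 5924/21380 = 0.27708138.
Var(ȳ) = (1 − 0.27708138)·180000/5924 = 0.72291862·30.384875 = 21.965792.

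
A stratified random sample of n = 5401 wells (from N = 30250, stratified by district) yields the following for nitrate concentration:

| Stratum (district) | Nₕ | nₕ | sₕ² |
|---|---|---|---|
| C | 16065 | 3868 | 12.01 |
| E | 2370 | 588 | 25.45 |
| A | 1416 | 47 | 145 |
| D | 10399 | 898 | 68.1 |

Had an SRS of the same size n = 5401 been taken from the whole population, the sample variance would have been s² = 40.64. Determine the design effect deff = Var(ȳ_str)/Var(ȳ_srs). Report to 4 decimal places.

2.5219

Var(ȳ_str) = Σ Wₕ²(1−fₕ)sₕ²/nₕ with Wₕ = Nₕ/30250:
  C: (16065/30250)²·(1−3868/16065)·12.01/3868 = 6.6487429 × 10^-4
  E: (2370/30250)²·(1−588/2370)·25.45/588 = 1.9976332 × 10^-4
  A: (1416/30250)²·(1−47/1416)·145/47 = 0.0065356094
  D: (10399/30250)²·(1−898/10399)·68.1/898 = 0.0081880581
  → Var(ȳ_str) = 0.015588305.
Var(ȳ_srs) = (1 − 5401/30250)·40.64/5401 = 0.0061810614.
deff = 0.015588305 / 0.0061810614 = 2.5219.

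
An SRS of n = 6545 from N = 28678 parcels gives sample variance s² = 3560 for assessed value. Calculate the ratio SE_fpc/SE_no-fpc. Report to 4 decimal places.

0.8785

f = n/N = 6545/28678 = 0.22822373.
SE_no-fpc = √(s²/n) = 0.73751384; SE_fpc = √((1−f)s²/n) = 0.64791179.
Ratio = √(1−f) = 0.87850798.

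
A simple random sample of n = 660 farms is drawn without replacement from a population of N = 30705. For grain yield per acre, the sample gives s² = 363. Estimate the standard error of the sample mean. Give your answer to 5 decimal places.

0.73361

Under SRS without replacement, Var(ȳ) = (1 − f)·s²/n with f = n/N = 660/30705 = 0.02149487.
Var(ȳ) = (1 − 0.02149487)·363/660 = 0.97850513·0.55 = 0.53817782.
SE(ȳ) = √(0.53817782) = 0.73361.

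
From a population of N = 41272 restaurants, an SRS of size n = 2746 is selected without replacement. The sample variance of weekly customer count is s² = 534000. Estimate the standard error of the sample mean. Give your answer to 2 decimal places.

13.47

Under SRS without replacement, Var(ȳ) = (1 − f)·s²/n with f = n/N = 2746/41272 = 0.06653421.
Var(ȳ) = (1 − 0.06653421)·534000/2746 = 0.93346579·194.46468 = 181.52612.
SE(ȳ) = √(181.52612) = 13.47.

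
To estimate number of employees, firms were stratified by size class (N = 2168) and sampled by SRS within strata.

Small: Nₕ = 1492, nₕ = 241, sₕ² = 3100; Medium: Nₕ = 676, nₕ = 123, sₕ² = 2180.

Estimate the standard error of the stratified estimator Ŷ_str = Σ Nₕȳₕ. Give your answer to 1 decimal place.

5534.8

Var(Ŷ_str) = Σₕ Nₕ²(1 − fₕ)sₕ²/nₕ.
Small: 1492²·(1 − 241/1492)·3100/241 = 2.4008818 × 10^7.
Medium: 676²·(1 − 123/676)·2180/123 = 6.6255694 × 10^6.
Sum = 3.0634387 × 10^7.
SE = √(3.0634387 × 10^7) = 5534.8.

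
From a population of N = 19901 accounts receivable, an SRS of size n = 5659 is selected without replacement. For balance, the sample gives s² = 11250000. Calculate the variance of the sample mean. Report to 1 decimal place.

1422.7

Under SRS without replacement, Var(ȳ) = (1 − f)·s²/n with f = n/N = 5659/19901 = 0.28435757.
Var(ȳ) = (1 − 0.28435757)·11250000/5659 = 0.71564243·1987.9837 = 1422.6855.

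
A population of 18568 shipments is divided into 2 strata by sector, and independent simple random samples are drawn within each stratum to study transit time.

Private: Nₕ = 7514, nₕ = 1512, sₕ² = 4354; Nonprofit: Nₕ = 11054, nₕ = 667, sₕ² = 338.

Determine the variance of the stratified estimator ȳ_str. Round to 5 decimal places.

Var(ȳ_str) = Σₕ Wₕ²(1 − fₕ)sₕ²/nₕ with Wₕ = Nₕ/N, N = 18568.
Private: Wₕ = 0.40467471; term = 0.40467471²·(1 − 0.20122438)·4354/1512 = 0.37668087.
Nonprofit: Wₕ = 0.59532529; term = 0.59532529²·(1 − 0.06034015)·338/667 = 0.16876027.
Sum = 0.54544114.

0.54544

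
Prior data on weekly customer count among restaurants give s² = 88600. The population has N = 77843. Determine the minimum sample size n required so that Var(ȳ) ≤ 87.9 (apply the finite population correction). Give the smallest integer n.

Without fpc, n₀ = s²/D = 88600/87.9 = 1007.9636.
With fpc, (1 − n/N)·s²/n ≤ D requires n ≥ n₀/(1 + n₀/N) = 1007.9636/(1 + 1007.9636/77843) = 995.0787.
Rounding up, n = 996.

996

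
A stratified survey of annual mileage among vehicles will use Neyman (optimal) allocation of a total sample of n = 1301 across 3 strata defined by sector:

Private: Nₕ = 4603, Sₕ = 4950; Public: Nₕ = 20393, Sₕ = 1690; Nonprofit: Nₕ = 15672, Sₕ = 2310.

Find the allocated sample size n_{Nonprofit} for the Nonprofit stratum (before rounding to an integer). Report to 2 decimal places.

Neyman allocation: nₕ = n·NₕSₕ / Σⱼ NⱼSⱼ.
Σ NⱼSⱼ = 4603·4950 + 20393·1690 + 15672·2310 = 9.345134 × 10^7.
n_{Nonprofit} = 1301·15672·2310 / (9.345134 × 10^7) = 504.00.

504.00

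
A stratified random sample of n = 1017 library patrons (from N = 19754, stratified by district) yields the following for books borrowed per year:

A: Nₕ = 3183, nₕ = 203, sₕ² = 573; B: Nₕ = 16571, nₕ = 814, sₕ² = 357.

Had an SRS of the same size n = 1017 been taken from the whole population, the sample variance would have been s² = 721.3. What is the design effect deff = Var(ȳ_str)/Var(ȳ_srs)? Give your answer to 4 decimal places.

Var(ȳ_str) = Σ Wₕ²(1−fₕ)sₕ²/nₕ with Wₕ = Nₕ/19754:
  A: (3183/19754)²·(1−203/3183)·573/203 = 0.068612207
  B: (16571/19754)²·(1−814/16571)·357/814 = 0.29346476
  → Var(ȳ_str) = 0.36207697.
Var(ȳ_srs) = (1 − 1017/19754)·721.3/1017 = 0.67272875.
deff = 0.36207697 / 0.67272875 = 0.5382.

0.5382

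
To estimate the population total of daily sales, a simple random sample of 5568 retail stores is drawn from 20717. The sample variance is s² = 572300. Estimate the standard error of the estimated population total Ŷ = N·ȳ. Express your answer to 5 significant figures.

Var(Ŷ) = N²·Var(ȳ) = N²·(1 − n/N)·s²/n.
f = 5568/20717 = 0.26876478; Var(ȳ) = 0.73123522·572300/5568 = 75.159108.
Var(Ŷ) = 20717² · 75.159108 = 3.2257845 × 10^10.
SE(Ŷ) = √(3.2257845 × 10^10) = 179600.

179600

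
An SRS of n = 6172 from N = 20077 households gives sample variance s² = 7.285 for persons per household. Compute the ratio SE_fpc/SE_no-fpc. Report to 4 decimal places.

f = n/N = 6172/20077 = 0.30741645.
SE_no-fpc = √(s²/n) = 0.034355939; SE_fpc = √((1−f)s²/n) = 0.028591564.
Ratio = √(1−f) = 0.83221605.

0.8322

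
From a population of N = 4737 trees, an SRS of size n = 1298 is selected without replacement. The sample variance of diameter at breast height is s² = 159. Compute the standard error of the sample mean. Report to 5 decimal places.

Under SRS without replacement, Var(ȳ) = (1 − f)·s²/n with f = n/N = 1298/4737 = 0.27401309.
Var(ȳ) = (1 − 0.27401309)·159/1298 = 0.72598691·0.12249615 = 0.0889306.
SE(ȳ) = √(0.0889306) = 0.29821.

0.29821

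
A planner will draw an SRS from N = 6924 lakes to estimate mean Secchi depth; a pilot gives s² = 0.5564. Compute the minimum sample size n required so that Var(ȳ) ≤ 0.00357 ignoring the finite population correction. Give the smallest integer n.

156

Without fpc, n₀ = s²/D = 0.5564/0.00357 = 155.8543.
Rounding up, n = 156.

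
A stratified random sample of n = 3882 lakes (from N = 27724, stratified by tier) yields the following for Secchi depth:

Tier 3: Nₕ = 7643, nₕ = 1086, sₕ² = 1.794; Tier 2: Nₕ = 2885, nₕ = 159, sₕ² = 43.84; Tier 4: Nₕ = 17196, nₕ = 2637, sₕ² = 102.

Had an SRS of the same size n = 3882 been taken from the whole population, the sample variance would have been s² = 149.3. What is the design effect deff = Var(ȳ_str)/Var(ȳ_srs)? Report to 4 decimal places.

Var(ȳ_str) = Σ Wₕ²(1−fₕ)sₕ²/nₕ with Wₕ = Nₕ/27724:
  Tier 3: (7643/27724)²·(1−1086/7643)·1.794/1086 = 1.0770847 × 10^-4
  Tier 2: (2885/27724)²·(1−159/2885)·43.84/159 = 0.0028211963
  Tier 4: (17196/27724)²·(1−2637/17196)·102/2637 = 0.012599034
  → Var(ȳ_str) = 0.015527939.
Var(ȳ_srs) = (1 − 3882/27724)·149.3/3882 = 0.033074331.
deff = 0.015527939 / 0.033074331 = 0.4695.

0.4695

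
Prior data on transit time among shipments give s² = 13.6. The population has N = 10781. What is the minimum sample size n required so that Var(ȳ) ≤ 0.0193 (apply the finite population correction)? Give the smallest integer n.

662

Without fpc, n₀ = s²/D = 13.6/0.0193 = 704.6632.
With fpc, (1 − n/N)·s²/n ≤ D requires n ≥ n₀/(1 + n₀/N) = 704.6632/(1 + 704.6632/10781) = 661.4310.
Rounding up, n = 662.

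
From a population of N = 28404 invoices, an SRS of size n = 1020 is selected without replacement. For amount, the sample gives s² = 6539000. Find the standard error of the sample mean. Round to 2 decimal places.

Under SRS without replacement, Var(ȳ) = (1 − f)·s²/n with f = n/N = 1020/28404 = 0.03591044.
Var(ȳ) = (1 − 0.03591044)·6539000/1020 = 0.96408956·6410.7843 = 6180.5703.
SE(ȳ) = √(6180.5703) = 78.62.

78.62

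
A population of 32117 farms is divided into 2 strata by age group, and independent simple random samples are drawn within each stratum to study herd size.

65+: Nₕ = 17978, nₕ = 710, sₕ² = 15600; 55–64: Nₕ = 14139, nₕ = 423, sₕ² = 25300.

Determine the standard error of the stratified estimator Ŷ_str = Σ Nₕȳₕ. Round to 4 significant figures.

Var(Ŷ_str) = Σₕ Nₕ²(1 − fₕ)sₕ²/nₕ.
65+: 17978²·(1 − 710/17978)·15600/710 = 6.8210254 × 10^9.
55–64: 14139²·(1 − 423/14139)·25300/423 = 1.1599154 × 10^10.
Sum = 1.8420179 × 10^10.
SE = √(1.8420179 × 10^10) = 135700.

135700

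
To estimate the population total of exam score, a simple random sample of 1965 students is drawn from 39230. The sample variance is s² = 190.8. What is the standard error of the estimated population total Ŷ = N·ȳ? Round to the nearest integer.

Var(Ŷ) = N²·Var(ȳ) = N²·(1 − n/N)·s²/n.
f = 1965/39230 = 0.05008922; Var(ȳ) = 0.94991078·190.8/1965 = 0.092235612.
Var(Ŷ) = 39230² · 0.092235612 = 1.4194995 × 10^8.
SE(Ŷ) = √(1.4194995 × 10^8) = 11914.

11914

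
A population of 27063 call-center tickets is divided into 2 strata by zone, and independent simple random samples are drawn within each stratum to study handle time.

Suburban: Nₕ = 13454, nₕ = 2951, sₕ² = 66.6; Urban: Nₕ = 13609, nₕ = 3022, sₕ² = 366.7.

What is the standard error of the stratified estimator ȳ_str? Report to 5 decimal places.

Var(ȳ_str) = Σₕ Wₕ²(1 − fₕ)sₕ²/nₕ with Wₕ = Nₕ/N, N = 27063.
Suburban: Wₕ = 0.49713631; term = 0.49713631²·(1 − 0.21933997)·66.6/2951 = 0.0043542958.
Urban: Wₕ = 0.50286369; term = 0.50286369²·(1 − 0.22205893)·366.7/3022 = 0.02387062.
Sum = 0.028224916.
SE = √(0.028224916) = 0.16800.

0.16800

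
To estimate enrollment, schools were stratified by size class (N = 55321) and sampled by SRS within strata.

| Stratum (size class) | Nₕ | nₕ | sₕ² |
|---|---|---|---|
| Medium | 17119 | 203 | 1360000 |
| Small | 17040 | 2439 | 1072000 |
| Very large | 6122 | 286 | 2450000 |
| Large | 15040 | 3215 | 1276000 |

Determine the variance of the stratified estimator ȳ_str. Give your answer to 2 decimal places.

Var(ȳ_str) = Σₕ Wₕ²(1 − fₕ)sₕ²/nₕ with Wₕ = Nₕ/N, N = 55321.
Medium: Wₕ = 0.30944849; term = 0.30944849²·(1 − 0.01185817)·1360000/203 = 633.92648.
Small: Wₕ = 0.30802046; term = 0.30802046²·(1 − 0.14313380)·1072000/2439 = 35.73182.
Very large: Wₕ = 0.11066322; term = 0.11066322²·(1 − 0.04671676)·2450000/286 = 100.00659.
Large: Wₕ = 0.27186783; term = 0.27186783²·(1 − 0.21376330)·1276000/3215 = 23.064213.
Sum = 792.7291.

792.73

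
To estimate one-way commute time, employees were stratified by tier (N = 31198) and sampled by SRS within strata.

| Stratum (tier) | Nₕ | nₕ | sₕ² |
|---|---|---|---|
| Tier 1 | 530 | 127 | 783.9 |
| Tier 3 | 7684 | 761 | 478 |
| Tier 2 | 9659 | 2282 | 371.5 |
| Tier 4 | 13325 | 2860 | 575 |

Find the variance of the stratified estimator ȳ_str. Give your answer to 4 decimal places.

0.0764

Var(ȳ_str) = Σₕ Wₕ²(1 − fₕ)sₕ²/nₕ with Wₕ = Nₕ/N, N = 31198.
Tier 1: Wₕ = 0.01698827; term = 0.01698827²·(1 − 0.23962264)·783.9/127 = 0.0013545167.
Tier 3: Wₕ = 0.24629784; term = 0.24629784²·(1 − 0.09903696)·478/761 = 0.034329812.
Tier 2: Wₕ = 0.30960318; term = 0.30960318²·(1 − 0.23625634)·371.5/2282 = 0.011917952.
Tier 4: Wₕ = 0.42711071; term = 0.42711071²·(1 − 0.21463415)·575/2860 = 0.028804129.
Sum = 0.07640641.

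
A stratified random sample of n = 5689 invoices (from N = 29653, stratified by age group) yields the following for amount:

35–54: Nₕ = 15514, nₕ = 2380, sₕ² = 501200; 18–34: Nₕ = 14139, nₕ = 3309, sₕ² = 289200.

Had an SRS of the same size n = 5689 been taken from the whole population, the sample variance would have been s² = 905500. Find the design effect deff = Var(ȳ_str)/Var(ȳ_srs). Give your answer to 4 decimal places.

Var(ȳ_str) = Σ Wₕ²(1−fₕ)sₕ²/nₕ with Wₕ = Nₕ/29653:
  35–54: (15514/29653)²·(1−2380/15514)·501200/2380 = 48.799754
  18–34: (14139/29653)²·(1−3309/14139)·289200/3309 = 15.219886
  → Var(ȳ_str) = 64.01964.
Var(ȳ_srs) = (1 − 5689/29653)·905500/5689 = 128.63027.
deff = 64.01964 / 128.63027 = 0.4977.

0.4977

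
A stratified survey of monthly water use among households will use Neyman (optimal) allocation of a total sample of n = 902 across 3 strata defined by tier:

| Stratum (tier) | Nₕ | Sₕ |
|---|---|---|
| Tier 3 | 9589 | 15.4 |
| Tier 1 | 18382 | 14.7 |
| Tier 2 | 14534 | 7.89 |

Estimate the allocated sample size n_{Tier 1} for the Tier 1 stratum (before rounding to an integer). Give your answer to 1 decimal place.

Neyman allocation: nₕ = n·NₕSₕ / Σⱼ NⱼSⱼ.
Σ NⱼSⱼ = 9589·15.4 + 18382·14.7 + 14534·7.89 = 532559.26.
n_{Tier 1} = 902·18382·14.7 / 532559.26 = 457.7.

457.7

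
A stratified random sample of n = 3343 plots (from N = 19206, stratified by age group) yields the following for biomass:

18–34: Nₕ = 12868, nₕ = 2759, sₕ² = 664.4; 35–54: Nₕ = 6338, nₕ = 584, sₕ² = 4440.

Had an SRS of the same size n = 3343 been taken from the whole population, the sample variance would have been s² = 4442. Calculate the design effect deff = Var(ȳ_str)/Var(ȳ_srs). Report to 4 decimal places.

0.7623

Var(ȳ_str) = Σ Wₕ²(1−fₕ)sₕ²/nₕ with Wₕ = Nₕ/19206:
  18–34: (12868/19206)²·(1−2759/12868)·664.4/2759 = 0.084922608
  35–54: (6338/19206)²·(1−584/6338)·4440/584 = 0.75165468
  → Var(ȳ_str) = 0.83657729.
Var(ȳ_srs) = (1 − 3343/19206)·4442/3343 = 1.0974647.
deff = 0.83657729 / 1.0974647 = 0.7623.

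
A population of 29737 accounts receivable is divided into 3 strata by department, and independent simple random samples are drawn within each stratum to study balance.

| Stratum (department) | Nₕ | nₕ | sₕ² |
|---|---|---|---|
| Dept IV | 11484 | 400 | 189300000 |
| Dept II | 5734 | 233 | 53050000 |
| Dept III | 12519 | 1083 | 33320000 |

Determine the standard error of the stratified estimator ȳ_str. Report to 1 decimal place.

Var(ȳ_str) = Σₕ Wₕ²(1 − fₕ)sₕ²/nₕ with Wₕ = Nₕ/N, N = 29737.
Dept IV: Wₕ = 0.38618556; term = 0.38618556²·(1 − 0.03483107)·189300000/400 = 68121.785.
Dept II: Wₕ = 0.19282375; term = 0.19282375²·(1 − 0.04063481)·53050000/233 = 8121.4672.
Dept III: Wₕ = 0.42099069; term = 0.42099069²·(1 − 0.08650851)·33320000/1083 = 4981.1087.
Sum = 81224.361.
SE = √(81224.361) = 285.0.

285.0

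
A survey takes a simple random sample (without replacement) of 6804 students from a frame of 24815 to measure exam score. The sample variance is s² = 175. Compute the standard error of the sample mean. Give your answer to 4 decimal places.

Under SRS without replacement, Var(ȳ) = (1 − f)·s²/n with f = n/N = 6804/24815 = 0.27418900.
Var(ȳ) = (1 − 0.27418900)·175/6804 = 0.72581100·0.025720165 = 0.018667978.
SE(ȳ) = √(0.018667978) = 0.1366.

0.1366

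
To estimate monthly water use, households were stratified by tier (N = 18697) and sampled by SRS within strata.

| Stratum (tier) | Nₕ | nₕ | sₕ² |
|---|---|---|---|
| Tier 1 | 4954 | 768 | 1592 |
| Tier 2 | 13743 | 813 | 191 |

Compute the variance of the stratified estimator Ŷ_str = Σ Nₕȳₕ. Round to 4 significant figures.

8.473 × 10^7

Var(Ŷ_str) = Σₕ Nₕ²(1 − fₕ)sₕ²/nₕ.
Tier 1: 4954²·(1 − 768/4954)·1592/768 = 4.2986993 × 10^7.
Tier 2: 13743²·(1 − 813/13743)·191/813 = 4.1746771 × 10^7.
Sum = 8.4733764 × 10^7.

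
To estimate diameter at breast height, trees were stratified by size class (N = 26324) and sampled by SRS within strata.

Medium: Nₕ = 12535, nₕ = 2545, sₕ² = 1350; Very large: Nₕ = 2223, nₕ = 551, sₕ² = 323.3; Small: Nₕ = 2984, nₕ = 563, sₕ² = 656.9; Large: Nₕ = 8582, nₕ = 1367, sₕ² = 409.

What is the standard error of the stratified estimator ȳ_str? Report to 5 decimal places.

Var(ȳ_str) = Σₕ Wₕ²(1 − fₕ)sₕ²/nₕ with Wₕ = Nₕ/N, N = 26324.
Medium: Wₕ = 0.47618143; term = 0.47618143²·(1 − 0.20303151)·1350/2545 = 0.095858812.
Very large: Wₕ = 0.08444765; term = 0.08444765²·(1 − 0.24786325)·323.3/551 = 0.0031472126.
Small: Wₕ = 0.11335663; term = 0.11335663²·(1 − 0.18867292)·656.9/563 = 0.01216412.
Large: Wₕ = 0.32601428; term = 0.32601428²·(1 − 0.15928688)·409/1367 = 0.026734734.
Sum = 0.13790488.
SE = √(0.13790488) = 0.37136.

0.37136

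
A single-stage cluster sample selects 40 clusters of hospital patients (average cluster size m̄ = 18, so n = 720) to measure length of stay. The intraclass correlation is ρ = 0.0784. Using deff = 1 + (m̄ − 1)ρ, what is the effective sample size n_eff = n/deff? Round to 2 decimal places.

308.64

deff = 1 + (18 − 1)·0.0784 = 1 + 1.3328 = 2.3328.
n_eff = 720 / 2.3328 = 308.64.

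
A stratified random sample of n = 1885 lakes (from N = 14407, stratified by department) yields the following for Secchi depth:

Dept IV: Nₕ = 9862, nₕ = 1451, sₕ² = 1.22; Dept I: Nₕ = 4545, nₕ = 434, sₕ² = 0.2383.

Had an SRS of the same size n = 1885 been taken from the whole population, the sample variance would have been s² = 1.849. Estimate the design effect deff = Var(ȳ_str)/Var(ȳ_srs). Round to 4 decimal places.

Var(ȳ_str) = Σ Wₕ²(1−fₕ)sₕ²/nₕ with Wₕ = Nₕ/14407:
  Dept IV: (9862/14407)²·(1−1451/9862)·1.22/1451 = 3.3601444 × 10^-4
  Dept I: (4545/14407)²·(1−434/4545)·0.2383/434 = 4.9427491 × 10^-5
  → Var(ȳ_str) = 3.8544193 × 10^-4.
Var(ȳ_srs) = (1 − 1885/14407)·1.849/1885 = 8.5256147 × 10^-4.
deff = (3.8544193 × 10^-4) / (8.5256147 × 10^-4) = 0.4521.

0.4521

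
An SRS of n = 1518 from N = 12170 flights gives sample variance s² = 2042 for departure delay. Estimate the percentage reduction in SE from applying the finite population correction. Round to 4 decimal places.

f = n/N = 1518/12170 = 0.12473295.
SE_no-fpc = √(s²/n) = 1.1598237; SE_fpc = √((1−f)s²/n) = 1.0850813.
Ratio = √(1−f) = 0.93555708. Reduction = 100·(1 − 0.93555708) = 6.4443%.

6.4443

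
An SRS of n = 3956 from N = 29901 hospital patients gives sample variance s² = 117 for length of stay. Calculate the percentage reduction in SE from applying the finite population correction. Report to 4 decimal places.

f = n/N = 3956/29901 = 0.13230327.
SE_no-fpc = √(s²/n) = 0.17197479; SE_fpc = √((1−f)s²/n) = 0.16019493.
Ratio = √(1−f) = 0.93150241. Reduction = 100·(1 − 0.93150241) = 6.8498%.

6.8498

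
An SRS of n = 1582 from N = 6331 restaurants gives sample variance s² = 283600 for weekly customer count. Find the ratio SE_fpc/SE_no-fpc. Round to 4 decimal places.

f = n/N = 1582/6331 = 0.24988154.
SE_no-fpc = √(s²/n) = 13.389053; SE_fpc = √((1−f)s²/n) = 11.596176.
Ratio = √(1−f) = 0.86609380.

0.8661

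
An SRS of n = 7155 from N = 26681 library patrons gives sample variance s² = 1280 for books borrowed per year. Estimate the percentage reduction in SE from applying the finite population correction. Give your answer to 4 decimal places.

f = n/N = 7155/26681 = 0.26816836.
SE_no-fpc = √(s²/n) = 0.42296085; SE_fpc = √((1−f)s²/n) = 0.36183099.
Ratio = √(1−f) = 0.85547159. Reduction = 100·(1 − 0.85547159) = 14.4528%.

14.4528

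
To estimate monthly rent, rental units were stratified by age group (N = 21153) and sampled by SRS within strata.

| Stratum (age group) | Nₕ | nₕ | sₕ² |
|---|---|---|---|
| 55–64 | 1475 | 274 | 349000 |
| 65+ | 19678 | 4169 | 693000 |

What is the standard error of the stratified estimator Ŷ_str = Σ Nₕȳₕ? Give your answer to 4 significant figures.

Var(Ŷ_str) = Σₕ Nₕ²(1 − fₕ)sₕ²/nₕ.
55–64: 1475²·(1 − 274/1475)·349000/274 = 2.2563678 × 10^9.
65+: 19678²·(1 − 4169/19678)·693000/4169 = 5.0730144 × 10^10.
Sum = 5.2986512 × 10^10.
SE = √(5.2986512 × 10^10) = 230200.

230200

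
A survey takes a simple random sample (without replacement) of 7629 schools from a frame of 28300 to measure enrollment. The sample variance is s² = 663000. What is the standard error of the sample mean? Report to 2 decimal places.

Under SRS without replacement, Var(ȳ) = (1 − f)·s²/n with f = n/N = 7629/28300 = 0.26957597.
Var(ȳ) = (1 − 0.26957597)·663000/7629 = 0.73042403·86.90523 = 63.477668.
SE(ȳ) = √(63.477668) = 7.97.

7.97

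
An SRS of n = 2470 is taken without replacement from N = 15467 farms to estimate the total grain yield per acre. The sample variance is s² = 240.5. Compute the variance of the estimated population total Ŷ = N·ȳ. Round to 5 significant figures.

1.9573 × 10^7

Var(Ŷ) = N²·Var(ȳ) = N²·(1 − n/N)·s²/n.
f = 2470/15467 = 0.15969483; Var(ȳ) = 0.84030517·240.5/2470 = 0.081819187.
Var(Ŷ) = 15467² · 0.081819187 = 1.9573448 × 10^7.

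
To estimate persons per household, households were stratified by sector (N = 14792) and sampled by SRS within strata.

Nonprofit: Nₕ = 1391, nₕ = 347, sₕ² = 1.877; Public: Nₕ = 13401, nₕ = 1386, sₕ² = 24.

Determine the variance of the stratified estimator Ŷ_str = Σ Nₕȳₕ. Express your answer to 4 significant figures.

2.796 × 10^6

Var(Ŷ_str) = Σₕ Nₕ²(1 − fₕ)sₕ²/nₕ.
Nonprofit: 1391²·(1 − 347/1391)·1.877/347 = 7855.2937.
Public: 13401²·(1 − 1386/13401)·24/1386 = 2.7881042 × 10^6.
Sum = 2.7959595 × 10^6.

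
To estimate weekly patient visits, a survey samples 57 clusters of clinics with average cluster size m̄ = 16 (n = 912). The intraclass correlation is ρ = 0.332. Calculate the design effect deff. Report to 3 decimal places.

5.980

deff = 1 + (16 − 1)·0.332 = 1 + 4.98 = 5.98.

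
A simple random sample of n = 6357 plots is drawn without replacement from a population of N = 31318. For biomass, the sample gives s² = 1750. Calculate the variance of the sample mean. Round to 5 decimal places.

0.21941

Under SRS without replacement, Var(ȳ) = (1 − f)·s²/n with f = n/N = 6357/31318 = 0.20298231.
Var(ȳ) = (1 − 0.20298231)·1750/6357 = 0.79701769·0.27528709 = 0.21940868.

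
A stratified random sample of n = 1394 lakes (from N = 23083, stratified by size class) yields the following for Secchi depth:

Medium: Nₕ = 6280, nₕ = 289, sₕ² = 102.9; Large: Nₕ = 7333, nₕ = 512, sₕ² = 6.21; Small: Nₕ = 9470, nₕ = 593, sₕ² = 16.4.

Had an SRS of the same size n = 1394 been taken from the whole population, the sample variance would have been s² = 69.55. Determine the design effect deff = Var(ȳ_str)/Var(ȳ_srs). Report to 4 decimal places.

Var(ȳ_str) = Σ Wₕ²(1−fₕ)sₕ²/nₕ with Wₕ = Nₕ/23083:
  Medium: (6280/23083)²·(1−289/6280)·102.9/289 = 0.025141547
  Large: (7333/23083)²·(1−512/7333)·6.21/512 = 0.0011385887
  Small: (9470/23083)²·(1−593/9470)·16.4/593 = 0.004363358
  → Var(ȳ_str) = 0.030643494.
Var(ȳ_srs) = (1 − 1394/23083)·69.55/1394 = 0.046879356.
deff = 0.030643494 / 0.046879356 = 0.6537.

0.6537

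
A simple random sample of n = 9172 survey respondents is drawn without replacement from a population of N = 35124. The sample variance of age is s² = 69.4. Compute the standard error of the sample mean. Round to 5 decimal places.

Under SRS without replacement, Var(ȳ) = (1 − f)·s²/n with f = n/N = 9172/35124 = 0.26113199.
Var(ȳ) = (1 − 0.26113199)·69.4/9172 = 0.73886801·0.0075665068 = 0.0055906498.
SE(ȳ) = √(0.0055906498) = 0.07477.

0.07477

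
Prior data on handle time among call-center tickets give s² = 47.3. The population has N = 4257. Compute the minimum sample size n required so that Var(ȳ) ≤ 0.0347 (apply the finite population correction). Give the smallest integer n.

Without fpc, n₀ = s²/D = 47.3/0.0347 = 1363.1124.
With fpc, (1 − n/N)·s²/n ≤ D requires n ≥ n₀/(1 + n₀/N) = 1363.1124/(1 + 1363.1124/4257) = 1032.5006.
Rounding up, n = 1033.

1033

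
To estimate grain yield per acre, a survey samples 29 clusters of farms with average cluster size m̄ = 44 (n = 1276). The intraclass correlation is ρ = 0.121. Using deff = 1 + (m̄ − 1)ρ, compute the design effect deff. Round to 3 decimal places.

deff = 1 + (44 − 1)·0.121 = 1 + 5.203 = 6.203.

6.203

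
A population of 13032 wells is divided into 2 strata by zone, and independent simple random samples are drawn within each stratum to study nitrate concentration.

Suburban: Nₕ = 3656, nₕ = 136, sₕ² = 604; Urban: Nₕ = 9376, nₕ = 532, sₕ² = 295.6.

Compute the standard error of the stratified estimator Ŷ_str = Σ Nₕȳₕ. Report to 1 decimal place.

10160.1

Var(Ŷ_str) = Σₕ Nₕ²(1 − fₕ)sₕ²/nₕ.
Suburban: 3656²·(1 − 136/3656)·604/136 = 5.7154033 × 10^7.
Urban: 9376²·(1 − 532/9376)·295.6/532 = 4.6074341 × 10^7.
Sum = 1.0322837 × 10^8.
SE = √(1.0322837 × 10^8) = 10160.1.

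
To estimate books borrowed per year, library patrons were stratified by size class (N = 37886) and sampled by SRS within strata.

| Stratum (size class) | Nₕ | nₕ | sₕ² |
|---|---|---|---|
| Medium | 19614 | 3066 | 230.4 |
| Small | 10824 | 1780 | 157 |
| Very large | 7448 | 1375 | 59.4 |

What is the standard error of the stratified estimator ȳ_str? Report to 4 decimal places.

Var(ȳ_str) = Σₕ Wₕ²(1 − fₕ)sₕ²/nₕ with Wₕ = Nₕ/N, N = 37886.
Medium: Wₕ = 0.51771103; term = 0.51771103²·(1 − 0.15631692)·230.4/3066 = 0.016992782.
Small: Wₕ = 0.28569920; term = 0.28569920²·(1 − 0.16444937)·157/1780 = 0.0060154826.
Very large: Wₕ = 0.19658977; term = 0.19658977²·(1 − 0.18461332)·59.4/1375 = 0.0013613481.
Sum = 0.024369613.
SE = √(0.024369613) = 0.1561.

0.1561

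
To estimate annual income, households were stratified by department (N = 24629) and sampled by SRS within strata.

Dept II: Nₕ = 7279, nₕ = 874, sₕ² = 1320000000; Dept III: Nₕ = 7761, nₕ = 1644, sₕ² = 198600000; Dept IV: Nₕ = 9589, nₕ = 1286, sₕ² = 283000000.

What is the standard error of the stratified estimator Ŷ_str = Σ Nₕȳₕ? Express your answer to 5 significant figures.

Var(Ŷ_str) = Σₕ Nₕ²(1 − fₕ)sₕ²/nₕ.
Dept II: 7279²·(1 − 874/7279)·1320000000/874 = 7.0413082 × 10^13.
Dept III: 7761²·(1 − 1644/7761)·198600000/1644 = 5.7350023 × 10^12.
Dept IV: 9589²·(1 − 1286/9589)·283000000/1286 = 1.7520796 × 10^13.
Sum = 9.366888 × 10^13.
SE = √(9.366888 × 10^13) = 9.6783 × 10^6.

9.6783 × 10^6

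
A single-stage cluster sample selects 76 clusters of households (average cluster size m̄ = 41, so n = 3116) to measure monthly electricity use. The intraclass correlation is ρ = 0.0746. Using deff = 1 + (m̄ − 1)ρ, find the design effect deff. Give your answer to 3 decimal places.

3.984

deff = 1 + (41 − 1)·0.0746 = 1 + 2.984 = 3.984.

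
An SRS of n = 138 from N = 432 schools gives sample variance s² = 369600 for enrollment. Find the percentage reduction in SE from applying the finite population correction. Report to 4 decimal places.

17.5042

f = n/N = 138/432 = 0.31944444.
SE_no-fpc = √(s²/n) = 51.751917; SE_fpc = √((1−f)s²/n) = 42.693153.
Ratio = √(1−f) = 0.82495791. Reduction = 100·(1 − 0.82495791) = 17.5042%.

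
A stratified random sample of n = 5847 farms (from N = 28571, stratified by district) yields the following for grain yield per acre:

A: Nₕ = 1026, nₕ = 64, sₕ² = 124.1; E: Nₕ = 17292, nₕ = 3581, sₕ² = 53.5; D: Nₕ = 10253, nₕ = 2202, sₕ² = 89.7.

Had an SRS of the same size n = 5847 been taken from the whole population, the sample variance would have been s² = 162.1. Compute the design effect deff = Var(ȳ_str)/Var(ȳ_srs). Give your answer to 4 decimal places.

0.4899

Var(ȳ_str) = Σ Wₕ²(1−fₕ)sₕ²/nₕ with Wₕ = Nₕ/28571:
  A: (1026/28571)²·(1−64/1026)·124.1/64 = 0.0023445708
  E: (17292/28571)²·(1−3581/17292)·53.5/3581 = 0.0043392327
  D: (10253/28571)²·(1−2202/10253)·89.7/2202 = 0.0041193153
  → Var(ȳ_str) = 0.010803119.
Var(ȳ_srs) = (1 − 5847/28571)·162.1/5847 = 0.022050034.
deff = 0.010803119 / 0.022050034 = 0.4899.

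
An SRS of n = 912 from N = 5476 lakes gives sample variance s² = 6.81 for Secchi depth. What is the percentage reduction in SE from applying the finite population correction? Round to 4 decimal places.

8.7062

f = n/N = 912/5476 = 0.16654492.
SE_no-fpc = √(s²/n) = 0.086412414; SE_fpc = √((1−f)s²/n) = 0.078889142.
Ratio = √(1−f) = 0.91293761. Reduction = 100·(1 − 0.91293761) = 8.7062%.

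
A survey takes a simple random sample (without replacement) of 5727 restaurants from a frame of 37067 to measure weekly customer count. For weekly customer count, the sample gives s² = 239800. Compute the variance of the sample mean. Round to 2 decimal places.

Under SRS without replacement, Var(ȳ) = (1 − f)·s²/n with f = n/N = 5727/37067 = 0.15450401.
Var(ȳ) = (1 − 0.15450401)·239800/5727 = 0.84549599·41.871835 = 35.402469.

35.40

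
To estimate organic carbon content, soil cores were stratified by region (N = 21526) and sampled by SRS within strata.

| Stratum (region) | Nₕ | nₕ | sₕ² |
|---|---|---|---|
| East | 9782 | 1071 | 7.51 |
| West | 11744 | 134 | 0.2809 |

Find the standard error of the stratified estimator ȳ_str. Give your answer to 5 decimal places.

0.04366

Var(ȳ_str) = Σₕ Wₕ²(1 − fₕ)sₕ²/nₕ with Wₕ = Nₕ/N, N = 21526.
East: Wₕ = 0.45442720; term = 0.45442720²·(1 − 0.10948681)·7.51/1071 = 0.0012894944.
West: Wₕ = 0.54557280; term = 0.54557280²·(1 − 0.01141008)·0.2809/134 = 6.1683432 × 10^-4.
Sum = 0.0019063287.
SE = √(0.0019063287) = 0.04366.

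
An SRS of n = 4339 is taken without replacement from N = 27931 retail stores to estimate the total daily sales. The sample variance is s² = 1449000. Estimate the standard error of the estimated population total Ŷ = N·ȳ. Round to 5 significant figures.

Var(Ŷ) = N²·Var(ȳ) = N²·(1 − n/N)·s²/n.
f = 4339/27931 = 0.15534711; Var(ȳ) = 0.84465289·1449000/4339 = 282.07007.
Var(Ŷ) = 27931² · 282.07007 = 2.2005436 × 10^11.
SE(Ŷ) = √(2.2005436 × 10^11) = 469100.

469100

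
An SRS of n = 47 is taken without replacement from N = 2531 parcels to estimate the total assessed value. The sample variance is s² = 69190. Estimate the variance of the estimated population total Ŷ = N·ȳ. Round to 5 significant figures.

9.2553 × 10^9

Var(Ŷ) = N²·Var(ȳ) = N²·(1 − n/N)·s²/n.
f = 47/2531 = 0.01856974; Var(ȳ) = 0.98143026·69190/47 = 1444.7906.
Var(Ŷ) = 2531² · 1444.7906 = 9.2552722 × 10^9.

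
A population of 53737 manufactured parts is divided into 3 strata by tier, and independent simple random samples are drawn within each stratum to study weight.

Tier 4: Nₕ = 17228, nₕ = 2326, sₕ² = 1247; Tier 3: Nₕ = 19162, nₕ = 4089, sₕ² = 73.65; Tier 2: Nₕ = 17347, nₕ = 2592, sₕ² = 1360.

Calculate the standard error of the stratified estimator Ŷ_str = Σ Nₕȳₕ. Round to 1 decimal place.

Var(Ŷ_str) = Σₕ Nₕ²(1 − fₕ)sₕ²/nₕ.
Tier 4: 17228²·(1 − 2326/17228)·1247/2326 = 1.3763731 × 10^8.
Tier 3: 19162²·(1 − 4089/19162)·73.65/4089 = 5.2023094 × 10^6.
Tier 2: 17347²·(1 − 2592/17347)·1360/2592 = 1.3429737 × 10^8.
Sum = 2.7713699 × 10^8.
SE = √(2.7713699 × 10^8) = 16647.4.

16647.4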